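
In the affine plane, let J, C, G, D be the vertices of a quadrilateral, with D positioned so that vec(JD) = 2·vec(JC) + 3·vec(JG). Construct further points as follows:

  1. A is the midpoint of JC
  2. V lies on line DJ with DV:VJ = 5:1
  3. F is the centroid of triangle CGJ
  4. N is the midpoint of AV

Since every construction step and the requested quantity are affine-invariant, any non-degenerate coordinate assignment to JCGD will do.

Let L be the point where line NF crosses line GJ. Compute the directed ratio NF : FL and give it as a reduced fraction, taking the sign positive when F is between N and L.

Choose coordinates J = (0, 0), C = (1, 0), G = (0, 1), D = (2, 3).
1. A is the midpoint of JC ⇒ A = (1/2, 0)
2. V lies on line DJ with DV:VJ = 5:1 ⇒ V = (1/3, 1/2)
3. F is the centroid of triangle CGJ ⇒ F = (1/3, 1/3)
4. N is the midpoint of AV ⇒ N = (5/12, 1/4)
line NF meets GJ at L = (0, 2/3)
F = N + t·(L−N) with t = 1/5, so NF:FL = 1/5:4/5

NF:FL = 1/4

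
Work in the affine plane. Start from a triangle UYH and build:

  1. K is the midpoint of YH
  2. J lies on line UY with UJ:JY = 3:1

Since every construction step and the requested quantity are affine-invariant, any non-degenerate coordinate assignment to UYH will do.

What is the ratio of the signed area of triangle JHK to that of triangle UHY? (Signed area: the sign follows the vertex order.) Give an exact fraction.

[JHK]:[UHY] = 1/8

Assign U = (0, 0), Y = (1, 0), H = (0, 1) — the answer is frame-independent, so this choice is without loss of generality.
1. K is the midpoint of YH ⇒ K = (1/2, 1/2)
2. J lies on line UY with UJ:JY = 3:1 ⇒ J = (3/4, 0)
2·[JHK] = -1/8, 2·[UHY] = -1
[JHK]:[UHY] = -1/8:-1 = 1/8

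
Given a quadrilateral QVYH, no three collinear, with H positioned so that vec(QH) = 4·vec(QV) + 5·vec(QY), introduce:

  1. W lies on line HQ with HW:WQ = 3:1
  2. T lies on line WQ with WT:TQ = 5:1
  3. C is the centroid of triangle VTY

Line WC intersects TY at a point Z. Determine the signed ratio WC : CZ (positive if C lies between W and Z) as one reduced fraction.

Assign Q = (0, 0), V = (1, 0), Y = (0, 1), H = (4, 5) — the answer is frame-independent, so this choice is without loss of generality.
1. W lies on line HQ with HW:WQ = 3:1 ⇒ W = (1, 5/4)
2. T lies on line WQ with WT:TQ = 5:1 ⇒ T = (1/6, 5/24)
3. C is the centroid of triangle VTY ⇒ C = (7/18, 29/72)
line WC meets TY at Z = (5/27, 13/108)
C = W + t·(Z−W) with t = 3/4, so WC:CZ = 3/4:1/4

WC:CZ = 3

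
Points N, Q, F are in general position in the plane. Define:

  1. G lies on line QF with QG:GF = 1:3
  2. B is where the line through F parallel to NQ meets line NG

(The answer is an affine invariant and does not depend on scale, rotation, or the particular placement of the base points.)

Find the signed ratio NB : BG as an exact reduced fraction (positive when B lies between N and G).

Assign N = (0, 0), Q = (1, 0), F = (0, 1) — the answer is frame-independent, so this choice is without loss of generality.
1. G lies on line QF with QG:GF = 1:3 ⇒ G = (3/4, 1/4)
2. B is where the line through F parallel to NQ meets line NG ⇒ B = (3, 1)
B = N + t·(G−N) with t = 4, so NB:BG = t:(1−t) = 4:-3

NB:BG = -4/3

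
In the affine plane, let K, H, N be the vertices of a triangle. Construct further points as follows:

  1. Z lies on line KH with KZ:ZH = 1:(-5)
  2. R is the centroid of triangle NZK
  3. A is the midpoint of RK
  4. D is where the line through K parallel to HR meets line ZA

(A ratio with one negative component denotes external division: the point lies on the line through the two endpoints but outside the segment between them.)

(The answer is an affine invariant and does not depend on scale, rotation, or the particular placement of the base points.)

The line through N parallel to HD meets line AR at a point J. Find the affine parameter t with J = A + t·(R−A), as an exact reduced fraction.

Assign K = (0, 0), H = (1, 0), N = (0, 1) — the answer is frame-independent, so this choice is without loss of generality.
1. Z lies on line KH with KZ:ZH = 1:(-5) ⇒ Z = (-1/4, 0)
2. R is the centroid of triangle NZK ⇒ R = (-1/12, 1/3)
3. A is the midpoint of RK ⇒ A = (-1/24, 1/6)
4. D is where the line through K parallel to HR meets line ZA ⇒ D = (-13/72, 1/18)
through N parallel to HD: direction (-85/72, 1/18); meets AR at J = (-85/336, 85/84)
J = A + t·(R−A) with t = 71/14

t = 71/14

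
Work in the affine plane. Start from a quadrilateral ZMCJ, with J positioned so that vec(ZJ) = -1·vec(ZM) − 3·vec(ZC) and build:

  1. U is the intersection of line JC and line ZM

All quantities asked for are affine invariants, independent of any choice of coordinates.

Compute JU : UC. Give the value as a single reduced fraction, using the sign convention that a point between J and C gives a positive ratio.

JU:UC = 3

Assign Z = (0, 0), M = (1, 0), C = (0, 1), J = (-1, -3) — the answer is frame-independent, so this choice is without loss of generality.
1. U is the intersection of line JC and line ZM ⇒ U = (-1/4, 0)
U = J + t·(C−J) with t = 3/4, so JU:UC = t:(1−t) = 3/4:1/4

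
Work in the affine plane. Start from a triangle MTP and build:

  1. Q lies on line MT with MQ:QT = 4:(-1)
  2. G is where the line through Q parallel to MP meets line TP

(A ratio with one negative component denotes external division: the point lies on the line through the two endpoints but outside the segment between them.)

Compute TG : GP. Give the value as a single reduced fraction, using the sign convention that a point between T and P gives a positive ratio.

TG:GP = -1/4

Set M = (0, 0), T = (1, 0), P = (0, 1); any affine frame gives the same invariant.
1. Q lies on line MT with MQ:QT = 4:(-1) ⇒ Q = (4/3, 0)
2. G is where the line through Q parallel to MP meets line TP ⇒ G = (4/3, -1/3)
G = T + t·(P−T) with t = -1/3, so TG:GP = t:(1−t) = -1/3:4/3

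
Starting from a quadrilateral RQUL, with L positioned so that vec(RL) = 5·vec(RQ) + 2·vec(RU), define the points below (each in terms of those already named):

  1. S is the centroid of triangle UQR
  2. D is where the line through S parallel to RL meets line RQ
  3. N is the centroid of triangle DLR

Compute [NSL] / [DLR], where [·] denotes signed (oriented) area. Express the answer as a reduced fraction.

Set R = (0, 0), Q = (1, 0), U = (0, 1), L = (5, 2); any affine frame gives the same invariant.
1. S is the centroid of triangle UQR ⇒ S = (1/3, 1/3)
2. D is where the line through S parallel to RL meets line RQ ⇒ D = (-1/2, 0)
3. N is the centroid of triangle DLR ⇒ N = (3/2, 2/3)
2·[NSL] = -7/18, 2·[DLR] = -1
[NSL]:[DLR] = -7/18:-1 = 7/18

[NSL]:[DLR] = 7/18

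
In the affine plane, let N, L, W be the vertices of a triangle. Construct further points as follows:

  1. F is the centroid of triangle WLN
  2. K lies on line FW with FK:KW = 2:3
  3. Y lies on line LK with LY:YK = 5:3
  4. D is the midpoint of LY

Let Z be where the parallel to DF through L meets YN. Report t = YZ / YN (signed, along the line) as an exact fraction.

Work in coordinates with N = (0, 0), L = (1, 0), W = (0, 1).
1. F is the centroid of triangle WLN ⇒ F = (1/3, 1/3)
2. K lies on line FW with FK:KW = 2:3 ⇒ K = (1/5, 3/5)
3. Y lies on line LK with LY:YK = 5:3 ⇒ Y = (1/2, 3/8)
4. D is the midpoint of LY ⇒ D = (3/4, 3/16)
through L parallel to DF: direction (-5/12, 7/48); meets YN at Z = (7/22, 21/88)
Z = Y + t·(N−Y) with t = 4/11

t = 4/11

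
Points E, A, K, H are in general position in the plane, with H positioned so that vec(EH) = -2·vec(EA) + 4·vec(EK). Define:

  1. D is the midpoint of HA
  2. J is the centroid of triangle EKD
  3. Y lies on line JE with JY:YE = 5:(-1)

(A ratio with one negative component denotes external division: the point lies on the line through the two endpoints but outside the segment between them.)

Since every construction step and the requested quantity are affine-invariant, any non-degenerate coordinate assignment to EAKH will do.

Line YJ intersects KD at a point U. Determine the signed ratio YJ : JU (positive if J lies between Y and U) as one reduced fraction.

Assign E = (0, 0), A = (1, 0), K = (0, 1), H = (-2, 4) — the answer is frame-independent, so this choice is without loss of generality.
1. D is the midpoint of HA ⇒ D = (-1/2, 2)
2. J is the centroid of triangle EKD ⇒ J = (-1/6, 1)
3. Y lies on line JE with JY:YE = 5:(-1) ⇒ Y = (1/24, -1/4)
line YJ meets KD at U = (-1/4, 3/2)
J = Y + t·(U−Y) with t = 5/7, so YJ:JU = 5/7:2/7

YJ:JU = 5/2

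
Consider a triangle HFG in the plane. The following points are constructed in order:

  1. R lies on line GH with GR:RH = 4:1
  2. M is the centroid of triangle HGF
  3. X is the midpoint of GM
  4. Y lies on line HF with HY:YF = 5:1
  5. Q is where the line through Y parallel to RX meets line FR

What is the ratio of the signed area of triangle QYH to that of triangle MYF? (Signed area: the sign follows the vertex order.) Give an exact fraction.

Choose coordinates H = (0, 0), F = (1, 0), G = (0, 1).
1. R lies on line GH with GR:RH = 4:1 ⇒ R = (0, 1/5)
2. M is the centroid of triangle HGF ⇒ M = (1/3, 1/3)
3. X is the midpoint of GM ⇒ X = (1/6, 2/3)
4. Y lies on line HF with HY:YF = 5:1 ⇒ Y = (5/6, 0)
5. Q is where the line through Y parallel to RX meets line FR ⇒ Q = (38/45, 7/225)
2·[QYH] = -7/270, 2·[MYF] = 1/18
[QYH]:[MYF] = -7/270:1/18 = -7/15

[QYH]:[MYF] = -7/15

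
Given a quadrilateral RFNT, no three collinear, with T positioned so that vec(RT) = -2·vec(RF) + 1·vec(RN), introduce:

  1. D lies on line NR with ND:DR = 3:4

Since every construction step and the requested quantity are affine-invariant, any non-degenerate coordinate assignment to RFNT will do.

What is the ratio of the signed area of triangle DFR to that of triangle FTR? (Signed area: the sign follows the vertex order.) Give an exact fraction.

Work in coordinates with R = (0, 0), F = (1, 0), N = (0, 1), T = (-2, 1).
1. D lies on line NR with ND:DR = 3:4 ⇒ D = (0, 4/7)
2·[DFR] = -4/7, 2·[FTR] = 1
[DFR]:[FTR] = -4/7:1 = -4/7

[DFR]:[FTR] = -4/7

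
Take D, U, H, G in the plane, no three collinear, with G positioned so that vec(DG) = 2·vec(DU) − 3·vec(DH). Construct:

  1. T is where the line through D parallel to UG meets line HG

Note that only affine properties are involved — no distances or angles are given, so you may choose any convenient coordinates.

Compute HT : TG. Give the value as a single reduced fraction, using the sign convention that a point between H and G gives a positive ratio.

Work in coordinates with D = (0, 0), U = (1, 0), H = (0, 1), G = (2, -3).
1. T is where the line through D parallel to UG meets line HG ⇒ T = (-1, 3)
T = H + t·(G−H) with t = -1/2, so HT:TG = t:(1−t) = -1/2:3/2

HT:TG = -1/3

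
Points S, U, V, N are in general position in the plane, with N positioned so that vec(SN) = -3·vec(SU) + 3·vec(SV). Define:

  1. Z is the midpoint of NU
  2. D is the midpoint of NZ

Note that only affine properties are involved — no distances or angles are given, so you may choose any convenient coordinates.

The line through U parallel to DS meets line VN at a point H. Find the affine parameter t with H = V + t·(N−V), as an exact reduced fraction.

Work in coordinates with S = (0, 0), U = (1, 0), V = (0, 1), N = (-3, 3).
1. Z is the midpoint of NU ⇒ Z = (-1, 3/2)
2. D is the midpoint of NZ ⇒ D = (-2, 9/4)
through U parallel to DS: direction (2, -9/4); meets VN at H = (3/11, 9/11)
H = V + t·(N−V) with t = -1/11

t = -1/11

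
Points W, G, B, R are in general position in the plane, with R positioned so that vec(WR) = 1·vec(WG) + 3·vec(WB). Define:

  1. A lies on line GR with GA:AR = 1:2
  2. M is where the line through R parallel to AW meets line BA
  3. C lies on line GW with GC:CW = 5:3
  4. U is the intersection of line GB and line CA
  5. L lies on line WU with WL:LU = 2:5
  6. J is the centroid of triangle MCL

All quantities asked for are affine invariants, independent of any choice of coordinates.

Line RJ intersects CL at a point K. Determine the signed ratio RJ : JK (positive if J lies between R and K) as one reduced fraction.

Assign W = (0, 0), G = (1, 0), B = (0, 1), R = (1, 3) — the answer is frame-independent, so this choice is without loss of generality.
1. A lies on line GR with GA:AR = 1:2 ⇒ A = (1, 1)
2. M is where the line through R parallel to AW meets line BA ⇒ M = (-1, 1)
3. C lies on line GW with GC:CW = 5:3 ⇒ C = (3/8, 0)
4. U is the intersection of line GB and line CA ⇒ U = (8/13, 5/13)
5. L lies on line WU with WL:LU = 2:5 ⇒ L = (16/91, 10/91)
6. J is the centroid of triangle MCL ⇒ J = (-109/728, 101/273)
line RJ meets CL at K = (-36815/206752, 3943/12922)
J = R + t·(K−R) with t = 284/291, so RJ:JK = 284/291:7/291

RJ:JK = 284/7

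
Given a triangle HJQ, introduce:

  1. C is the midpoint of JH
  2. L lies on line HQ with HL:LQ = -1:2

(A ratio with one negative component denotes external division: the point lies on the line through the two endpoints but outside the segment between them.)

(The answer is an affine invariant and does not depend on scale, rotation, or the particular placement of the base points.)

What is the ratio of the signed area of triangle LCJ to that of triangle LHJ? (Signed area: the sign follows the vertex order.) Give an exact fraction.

Choose coordinates H = (0, 0), J = (1, 0), Q = (0, 1).
1. C is the midpoint of JH ⇒ C = (1/2, 0)
2. L lies on line HQ with HL:LQ = -1:2 ⇒ L = (0, -1)
2·[LCJ] = -1/2, 2·[LHJ] = -1
[LCJ]:[LHJ] = -1/2:-1 = 1/2

[LCJ]:[LHJ] = 1/2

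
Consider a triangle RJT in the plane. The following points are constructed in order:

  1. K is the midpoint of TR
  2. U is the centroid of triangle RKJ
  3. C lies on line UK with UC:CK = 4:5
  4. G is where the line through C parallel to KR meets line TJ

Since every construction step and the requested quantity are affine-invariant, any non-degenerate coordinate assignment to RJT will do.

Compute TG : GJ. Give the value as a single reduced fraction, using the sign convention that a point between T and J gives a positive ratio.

TG:GJ = 5/22

Set R = (0, 0), J = (1, 0), T = (0, 1); any affine frame gives the same invariant.
1. K is the midpoint of TR ⇒ K = (0, 1/2)
2. U is the centroid of triangle RKJ ⇒ U = (1/3, 1/6)
3. C lies on line UK with UC:CK = 4:5 ⇒ C = (5/27, 17/54)
4. G is where the line through C parallel to KR meets line TJ ⇒ G = (5/27, 22/27)
G = T + t·(J−T) with t = 5/27, so TG:GJ = t:(1−t) = 5/27:22/27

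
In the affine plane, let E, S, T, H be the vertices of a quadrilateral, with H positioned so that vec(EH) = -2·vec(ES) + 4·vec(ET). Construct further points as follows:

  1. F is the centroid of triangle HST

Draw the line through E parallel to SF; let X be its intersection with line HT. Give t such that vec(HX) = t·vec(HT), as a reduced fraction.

Set E = (0, 0), S = (1, 0), T = (0, 1), H = (-2, 4); any affine frame gives the same invariant.
1. F is the centroid of triangle HST ⇒ F = (-1/3, 5/3)
through E parallel to SF: direction (-4/3, 5/3); meets HT at X = (4, -5)
X = H + t·(T−H) with t = 3

t = 3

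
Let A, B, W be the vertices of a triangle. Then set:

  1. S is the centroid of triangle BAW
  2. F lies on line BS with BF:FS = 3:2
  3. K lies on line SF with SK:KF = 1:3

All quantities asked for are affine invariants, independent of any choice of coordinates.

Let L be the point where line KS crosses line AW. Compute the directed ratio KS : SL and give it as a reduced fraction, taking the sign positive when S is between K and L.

KS:SL = 1/5

Work in coordinates with A = (0, 0), B = (1, 0), W = (0, 1).
1. S is the centroid of triangle BAW ⇒ S = (1/3, 1/3)
2. F lies on line BS with BF:FS = 3:2 ⇒ F = (3/5, 1/5)
3. K lies on line SF with SK:KF = 1:3 ⇒ K = (2/5, 3/10)
line KS meets AW at L = (0, 1/2)
S = K + t·(L−K) with t = 1/6, so KS:SL = 1/6:5/6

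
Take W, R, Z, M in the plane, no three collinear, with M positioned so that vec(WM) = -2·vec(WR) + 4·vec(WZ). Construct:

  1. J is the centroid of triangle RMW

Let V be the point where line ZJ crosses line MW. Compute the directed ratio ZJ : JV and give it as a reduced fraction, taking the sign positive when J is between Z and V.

ZJ:JV = 1/2

Work in coordinates with W = (0, 0), R = (1, 0), Z = (0, 1), M = (-2, 4).
1. J is the centroid of triangle RMW ⇒ J = (-1/3, 4/3)
line ZJ meets MW at V = (-1, 2)
J = Z + t·(V−Z) with t = 1/3, so ZJ:JV = 1/3:2/3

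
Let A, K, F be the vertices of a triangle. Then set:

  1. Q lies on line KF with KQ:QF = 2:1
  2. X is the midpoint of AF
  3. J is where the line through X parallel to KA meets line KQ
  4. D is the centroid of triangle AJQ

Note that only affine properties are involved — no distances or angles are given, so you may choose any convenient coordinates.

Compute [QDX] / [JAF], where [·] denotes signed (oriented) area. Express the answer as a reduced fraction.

Assign A = (0, 0), K = (1, 0), F = (0, 1) — the answer is frame-independent, so this choice is without loss of generality.
1. Q lies on line KF with KQ:QF = 2:1 ⇒ Q = (1/3, 2/3)
2. X is the midpoint of AF ⇒ X = (0, 1/2)
3. J is where the line through X parallel to KA meets line KQ ⇒ J = (1/2, 1/2)
4. D is the centroid of triangle AJQ ⇒ D = (5/18, 7/18)
2·[QDX] = -1/12, 2·[JAF] = -1/2
[QDX]:[JAF] = -1/12:-1/2 = 1/6

[QDX]:[JAF] = 1/6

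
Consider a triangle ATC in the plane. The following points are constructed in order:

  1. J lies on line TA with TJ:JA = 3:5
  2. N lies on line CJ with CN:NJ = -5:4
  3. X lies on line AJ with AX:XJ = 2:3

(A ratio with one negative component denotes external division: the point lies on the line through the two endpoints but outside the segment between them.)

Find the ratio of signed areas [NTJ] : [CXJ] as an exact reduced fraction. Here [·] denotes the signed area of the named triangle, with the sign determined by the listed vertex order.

Work in coordinates with A = (0, 0), T = (1, 0), C = (0, 1).
1. J lies on line TA with TJ:JA = 3:5 ⇒ J = (5/8, 0)
2. N lies on line CJ with CN:NJ = -5:4 ⇒ N = (25/8, -4)
3. X lies on line AJ with AX:XJ = 2:3 ⇒ X = (1/4, 0)
2·[NTJ] = 3/2, 2·[CXJ] = 3/8
[NTJ]:[CXJ] = 3/2:3/8 = 4

[NTJ]:[CXJ] = 4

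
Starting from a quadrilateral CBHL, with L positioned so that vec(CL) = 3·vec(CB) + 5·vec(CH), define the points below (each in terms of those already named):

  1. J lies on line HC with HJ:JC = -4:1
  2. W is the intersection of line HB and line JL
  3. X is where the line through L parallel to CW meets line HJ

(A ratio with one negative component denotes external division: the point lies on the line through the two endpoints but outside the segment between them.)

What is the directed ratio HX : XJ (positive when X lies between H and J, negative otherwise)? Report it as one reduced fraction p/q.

Choose coordinates C = (0, 0), B = (1, 0), H = (0, 1), L = (3, 5).
1. J lies on line HC with HJ:JC = -4:1 ⇒ J = (0, -1/3)
2. W is the intersection of line HB and line JL ⇒ W = (12/25, 13/25)
3. X is where the line through L parallel to CW meets line HJ ⇒ X = (0, 7/4)
X = H + t·(J−H) with t = -9/16, so HX:XJ = t:(1−t) = -9/16:25/16

HX:XJ = -9/25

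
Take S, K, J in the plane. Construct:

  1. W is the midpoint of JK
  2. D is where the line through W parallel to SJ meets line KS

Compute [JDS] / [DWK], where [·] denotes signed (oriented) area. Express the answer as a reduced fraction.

[JDS]:[DWK] = 2

Assign S = (0, 0), K = (1, 0), J = (0, 1) — the answer is frame-independent, so this choice is without loss of generality.
1. W is the midpoint of JK ⇒ W = (1/2, 1/2)
2. D is where the line through W parallel to SJ meets line KS ⇒ D = (1/2, 0)
2·[JDS] = -1/2, 2·[DWK] = -1/4
[JDS]:[DWK] = -1/2:-1/4 = 2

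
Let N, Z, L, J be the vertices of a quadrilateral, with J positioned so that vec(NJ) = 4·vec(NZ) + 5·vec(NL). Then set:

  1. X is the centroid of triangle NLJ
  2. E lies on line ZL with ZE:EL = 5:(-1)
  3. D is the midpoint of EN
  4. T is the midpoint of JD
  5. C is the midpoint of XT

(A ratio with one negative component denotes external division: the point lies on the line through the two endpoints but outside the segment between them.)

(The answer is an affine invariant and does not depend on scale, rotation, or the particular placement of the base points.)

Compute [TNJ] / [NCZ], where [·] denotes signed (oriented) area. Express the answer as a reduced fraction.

[TNJ]:[NCZ] = -50/77

Set N = (0, 0), Z = (1, 0), L = (0, 1), J = (4, 5); any affine frame gives the same invariant.
1. X is the centroid of triangle NLJ ⇒ X = (4/3, 2)
2. E lies on line ZL with ZE:EL = 5:(-1) ⇒ E = (-1/4, 5/4)
3. D is the midpoint of EN ⇒ D = (-1/8, 5/8)
4. T is the midpoint of JD ⇒ T = (31/16, 45/16)
5. C is the midpoint of XT ⇒ C = (157/96, 77/32)
2·[TNJ] = 25/16, 2·[NCZ] = -77/32
[TNJ]:[NCZ] = 25/16:-77/32 = -50/77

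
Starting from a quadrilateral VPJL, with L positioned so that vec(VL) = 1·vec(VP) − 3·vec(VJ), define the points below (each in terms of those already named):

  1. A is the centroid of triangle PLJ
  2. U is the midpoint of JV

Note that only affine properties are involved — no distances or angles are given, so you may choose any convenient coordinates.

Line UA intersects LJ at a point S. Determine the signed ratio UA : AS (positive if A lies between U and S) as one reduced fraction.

UA:AS = -3/2

Choose coordinates V = (0, 0), P = (1, 0), J = (0, 1), L = (1, -3).
1. A is the centroid of triangle PLJ ⇒ A = (2/3, -2/3)
2. U is the midpoint of JV ⇒ U = (0, 1/2)
line UA meets LJ at S = (2/9, 1/9)
A = U + t·(S−U) with t = 3, so UA:AS = 3:-2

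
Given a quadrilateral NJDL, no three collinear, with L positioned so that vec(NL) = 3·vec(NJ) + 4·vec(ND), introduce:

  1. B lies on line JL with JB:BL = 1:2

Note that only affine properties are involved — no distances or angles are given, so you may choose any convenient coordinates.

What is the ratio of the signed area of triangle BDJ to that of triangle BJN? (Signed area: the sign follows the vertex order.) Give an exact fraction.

[BDJ]:[BJN] = -3/2

Assign N = (0, 0), J = (1, 0), D = (0, 1), L = (3, 4) — the answer is frame-independent, so this choice is without loss of generality.
1. B lies on line JL with JB:BL = 1:2 ⇒ B = (5/3, 4/3)
2·[BDJ] = 2, 2·[BJN] = -4/3
[BDJ]:[BJN] = 2:-4/3 = -3/2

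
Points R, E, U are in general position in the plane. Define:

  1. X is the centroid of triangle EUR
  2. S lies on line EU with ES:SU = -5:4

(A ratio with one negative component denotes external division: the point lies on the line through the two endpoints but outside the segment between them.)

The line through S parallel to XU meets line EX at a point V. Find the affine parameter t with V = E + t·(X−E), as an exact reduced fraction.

t = 5

Work in coordinates with R = (0, 0), E = (1, 0), U = (0, 1).
1. X is the centroid of triangle EUR ⇒ X = (1/3, 1/3)
2. S lies on line EU with ES:SU = -5:4 ⇒ S = (-4, 5)
through S parallel to XU: direction (-1/3, 2/3); meets EX at V = (-7/3, 5/3)
V = E + t·(X−E) with t = 5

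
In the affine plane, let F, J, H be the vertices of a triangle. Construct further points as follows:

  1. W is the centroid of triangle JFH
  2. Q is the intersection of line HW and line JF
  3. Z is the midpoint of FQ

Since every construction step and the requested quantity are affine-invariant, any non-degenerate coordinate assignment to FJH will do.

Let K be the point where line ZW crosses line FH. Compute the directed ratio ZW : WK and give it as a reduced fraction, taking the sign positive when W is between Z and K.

Set F = (0, 0), J = (1, 0), H = (0, 1); any affine frame gives the same invariant.
1. W is the centroid of triangle JFH ⇒ W = (1/3, 1/3)
2. Q is the intersection of line HW and line JF ⇒ Q = (1/2, 0)
3. Z is the midpoint of FQ ⇒ Z = (1/4, 0)
line ZW meets FH at K = (0, -1)
W = Z + t·(K−Z) with t = -1/3, so ZW:WK = -1/3:4/3

ZW:WK = -1/4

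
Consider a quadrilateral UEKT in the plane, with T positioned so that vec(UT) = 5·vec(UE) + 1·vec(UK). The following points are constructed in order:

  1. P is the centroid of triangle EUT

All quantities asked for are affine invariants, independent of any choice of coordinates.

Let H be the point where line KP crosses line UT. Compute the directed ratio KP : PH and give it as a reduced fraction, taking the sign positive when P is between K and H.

Choose coordinates U = (0, 0), E = (1, 0), K = (0, 1), T = (5, 1).
1. P is the centroid of triangle EUT ⇒ P = (2, 1/3)
line KP meets UT at H = (15/8, 3/8)
P = K + t·(H−K) with t = 16/15, so KP:PH = 16/15:-1/15

KP:PH = -16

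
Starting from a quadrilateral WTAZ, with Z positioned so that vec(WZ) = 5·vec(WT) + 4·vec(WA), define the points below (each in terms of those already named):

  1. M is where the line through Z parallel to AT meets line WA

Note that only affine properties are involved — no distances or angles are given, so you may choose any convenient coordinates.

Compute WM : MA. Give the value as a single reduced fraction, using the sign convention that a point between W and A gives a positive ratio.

Set W = (0, 0), T = (1, 0), A = (0, 1), Z = (5, 4); any affine frame gives the same invariant.
1. M is where the line through Z parallel to AT meets line WA ⇒ M = (0, 9)
M = W + t·(A−W) with t = 9, so WM:MA = t:(1−t) = 9:-8

WM:MA = -9/8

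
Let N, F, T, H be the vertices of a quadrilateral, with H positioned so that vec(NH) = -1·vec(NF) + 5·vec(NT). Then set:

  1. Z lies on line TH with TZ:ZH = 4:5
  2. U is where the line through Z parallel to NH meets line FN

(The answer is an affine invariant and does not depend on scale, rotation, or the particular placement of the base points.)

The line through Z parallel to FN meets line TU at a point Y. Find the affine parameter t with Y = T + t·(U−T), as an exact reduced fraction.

t = -16/9

Set N = (0, 0), F = (1, 0), T = (0, 1), H = (-1, 5); any affine frame gives the same invariant.
1. Z lies on line TH with TZ:ZH = 4:5 ⇒ Z = (-4/9, 25/9)
2. U is where the line through Z parallel to NH meets line FN ⇒ U = (1/9, 0)
through Z parallel to FN: direction (-1, 0); meets TU at Y = (-16/81, 25/9)
Y = T + t·(U−T) with t = -16/9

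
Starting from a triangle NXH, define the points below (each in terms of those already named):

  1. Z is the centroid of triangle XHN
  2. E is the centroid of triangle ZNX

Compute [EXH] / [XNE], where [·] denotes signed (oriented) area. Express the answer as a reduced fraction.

Assign N = (0, 0), X = (1, 0), H = (0, 1) — the answer is frame-independent, so this choice is without loss of generality.
1. Z is the centroid of triangle XHN ⇒ Z = (1/3, 1/3)
2. E is the centroid of triangle ZNX ⇒ E = (4/9, 1/9)
2·[EXH] = 4/9, 2·[XNE] = -1/9
[EXH]:[XNE] = 4/9:-1/9 = -4

[EXH]:[XNE] = -4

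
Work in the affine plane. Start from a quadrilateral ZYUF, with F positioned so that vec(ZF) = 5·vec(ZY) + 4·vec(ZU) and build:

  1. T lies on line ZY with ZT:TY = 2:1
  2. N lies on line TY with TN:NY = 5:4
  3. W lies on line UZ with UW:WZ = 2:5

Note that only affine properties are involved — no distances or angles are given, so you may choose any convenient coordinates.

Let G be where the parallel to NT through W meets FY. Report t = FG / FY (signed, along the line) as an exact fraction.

t = 23/28

Assign Z = (0, 0), Y = (1, 0), U = (0, 1), F = (5, 4) — the answer is frame-independent, so this choice is without loss of generality.
1. T lies on line ZY with ZT:TY = 2:1 ⇒ T = (2/3, 0)
2. N lies on line TY with TN:NY = 5:4 ⇒ N = (23/27, 0)
3. W lies on line UZ with UW:WZ = 2:5 ⇒ W = (0, 5/7)
through W parallel to NT: direction (-5/27, 0); meets FY at G = (12/7, 5/7)
G = F + t·(Y−F) with t = 23/28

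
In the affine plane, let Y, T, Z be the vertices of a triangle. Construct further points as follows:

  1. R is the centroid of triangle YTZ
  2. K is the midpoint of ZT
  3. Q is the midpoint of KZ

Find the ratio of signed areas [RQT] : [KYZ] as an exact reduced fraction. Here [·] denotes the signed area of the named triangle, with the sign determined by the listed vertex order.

[RQT]:[KYZ] = 1/2

Choose coordinates Y = (0, 0), T = (1, 0), Z = (0, 1).
1. R is the centroid of triangle YTZ ⇒ R = (1/3, 1/3)
2. K is the midpoint of ZT ⇒ K = (1/2, 1/2)
3. Q is the midpoint of KZ ⇒ Q = (1/4, 3/4)
2·[RQT] = -1/4, 2·[KYZ] = -1/2
[RQT]:[KYZ] = -1/4:-1/2 = 1/2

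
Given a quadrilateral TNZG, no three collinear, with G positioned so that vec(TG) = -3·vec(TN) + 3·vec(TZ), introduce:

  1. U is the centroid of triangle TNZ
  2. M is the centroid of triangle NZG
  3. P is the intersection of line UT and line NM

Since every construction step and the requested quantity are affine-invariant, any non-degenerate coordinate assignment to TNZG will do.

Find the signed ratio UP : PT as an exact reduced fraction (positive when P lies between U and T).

Assign T = (0, 0), N = (1, 0), Z = (0, 1), G = (-3, 3) — the answer is frame-independent, so this choice is without loss of generality.
1. U is the centroid of triangle TNZ ⇒ U = (1/3, 1/3)
2. M is the centroid of triangle NZG ⇒ M = (-2/3, 4/3)
3. P is the intersection of line UT and line NM ⇒ P = (4/9, 4/9)
P = U + t·(T−U) with t = -1/3, so UP:PT = t:(1−t) = -1/3:4/3

UP:PT = -1/4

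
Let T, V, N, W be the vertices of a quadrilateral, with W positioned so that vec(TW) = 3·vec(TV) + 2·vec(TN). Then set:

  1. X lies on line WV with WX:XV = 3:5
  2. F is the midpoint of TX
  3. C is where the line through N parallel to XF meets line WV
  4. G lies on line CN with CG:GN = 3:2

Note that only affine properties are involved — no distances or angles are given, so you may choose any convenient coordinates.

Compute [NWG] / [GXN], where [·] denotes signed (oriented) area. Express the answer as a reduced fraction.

[NWG]:[GXN] = -2/3

Assign T = (0, 0), V = (1, 0), N = (0, 1), W = (3, 2) — the answer is frame-independent, so this choice is without loss of generality.
1. X lies on line WV with WX:XV = 3:5 ⇒ X = (9/4, 5/4)
2. F is the midpoint of TX ⇒ F = (9/8, 5/8)
3. C is where the line through N parallel to XF meets line WV ⇒ C = (9/2, 7/2)
4. G lies on line CN with CG:GN = 3:2 ⇒ G = (9/5, 2)
2·[NWG] = 6/5, 2·[GXN] = -9/5
[NWG]:[GXN] = 6/5:-9/5 = -2/3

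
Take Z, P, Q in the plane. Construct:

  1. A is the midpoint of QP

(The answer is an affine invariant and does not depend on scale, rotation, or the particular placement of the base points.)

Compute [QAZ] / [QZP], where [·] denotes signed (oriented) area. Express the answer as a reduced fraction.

[QAZ]:[QZP] = -1/2

Work in coordinates with Z = (0, 0), P = (1, 0), Q = (0, 1).
1. A is the midpoint of QP ⇒ A = (1/2, 1/2)
2·[QAZ] = -1/2, 2·[QZP] = 1
[QAZ]:[QZP] = -1/2:1 = -1/2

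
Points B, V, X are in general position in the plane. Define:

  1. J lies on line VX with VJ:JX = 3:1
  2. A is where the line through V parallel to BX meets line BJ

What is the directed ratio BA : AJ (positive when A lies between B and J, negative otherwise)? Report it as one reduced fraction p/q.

BA:AJ = -4/3

Assign B = (0, 0), V = (1, 0), X = (0, 1) — the answer is frame-independent, so this choice is without loss of generality.
1. J lies on line VX with VJ:JX = 3:1 ⇒ J = (1/4, 3/4)
2. A is where the line through V parallel to BX meets line BJ ⇒ A = (1, 3)
A = B + t·(J−B) with t = 4, so BA:AJ = t:(1−t) = 4:-3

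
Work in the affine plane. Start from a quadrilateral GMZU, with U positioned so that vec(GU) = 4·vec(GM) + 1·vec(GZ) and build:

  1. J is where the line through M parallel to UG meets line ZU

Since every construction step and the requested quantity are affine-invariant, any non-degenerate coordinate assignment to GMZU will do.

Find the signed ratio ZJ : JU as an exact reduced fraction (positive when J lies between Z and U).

ZJ:JU = -5

Assign G = (0, 0), M = (1, 0), Z = (0, 1), U = (4, 1) — the answer is frame-independent, so this choice is without loss of generality.
1. J is where the line through M parallel to UG meets line ZU ⇒ J = (5, 1)
J = Z + t·(U−Z) with t = 5/4, so ZJ:JU = t:(1−t) = 5/4:-1/4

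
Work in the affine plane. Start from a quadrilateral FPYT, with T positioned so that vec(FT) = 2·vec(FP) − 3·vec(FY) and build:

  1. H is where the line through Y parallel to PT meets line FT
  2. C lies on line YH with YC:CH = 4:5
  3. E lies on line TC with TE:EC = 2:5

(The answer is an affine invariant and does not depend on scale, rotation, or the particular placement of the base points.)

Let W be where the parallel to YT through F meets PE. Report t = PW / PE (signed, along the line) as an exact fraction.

t = 378/205

Choose coordinates F = (0, 0), P = (1, 0), Y = (0, 1), T = (2, -3).
1. H is where the line through Y parallel to PT meets line FT ⇒ H = (2/3, -1)
2. C lies on line YH with YC:CH = 4:5 ⇒ C = (8/27, 1/9)
3. E lies on line TC with TE:EC = 2:5 ⇒ E = (286/189, -19/9)
through F parallel to YT: direction (2, -4); meets PE at W = (399/205, -798/205)
W = P + t·(E−P) with t = 378/205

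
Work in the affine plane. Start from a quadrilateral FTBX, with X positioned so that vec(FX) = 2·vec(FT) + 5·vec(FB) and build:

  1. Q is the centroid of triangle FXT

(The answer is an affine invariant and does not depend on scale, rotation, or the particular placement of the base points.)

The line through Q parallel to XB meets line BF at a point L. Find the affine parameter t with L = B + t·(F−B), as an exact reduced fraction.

Set F = (0, 0), T = (1, 0), B = (0, 1), X = (2, 5); any affine frame gives the same invariant.
1. Q is the centroid of triangle FXT ⇒ Q = (1, 5/3)
through Q parallel to XB: direction (-2, -4); meets BF at L = (0, -1/3)
L = B + t·(F−B) with t = 4/3

t = 4/3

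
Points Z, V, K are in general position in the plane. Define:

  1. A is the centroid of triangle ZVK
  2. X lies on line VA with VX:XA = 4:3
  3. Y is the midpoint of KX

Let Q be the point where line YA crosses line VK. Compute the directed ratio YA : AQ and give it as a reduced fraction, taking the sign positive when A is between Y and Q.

YA:AQ = -5/7

Set Z = (0, 0), V = (1, 0), K = (0, 1); any affine frame gives the same invariant.
1. A is the centroid of triangle ZVK ⇒ A = (1/3, 1/3)
2. X lies on line VA with VX:XA = 4:3 ⇒ X = (13/21, 4/21)
3. Y is the midpoint of KX ⇒ Y = (13/42, 25/42)
line YA meets VK at Q = (3/10, 7/10)
A = Y + t·(Q−Y) with t = -5/2, so YA:AQ = -5/2:7/2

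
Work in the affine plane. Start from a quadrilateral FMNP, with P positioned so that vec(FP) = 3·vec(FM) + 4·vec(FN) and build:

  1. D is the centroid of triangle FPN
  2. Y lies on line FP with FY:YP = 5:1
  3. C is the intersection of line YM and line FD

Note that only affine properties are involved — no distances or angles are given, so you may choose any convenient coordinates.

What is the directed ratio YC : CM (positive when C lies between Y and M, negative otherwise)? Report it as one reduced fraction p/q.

Assign F = (0, 0), M = (1, 0), N = (0, 1), P = (3, 4) — the answer is frame-independent, so this choice is without loss of generality.
1. D is the centroid of triangle FPN ⇒ D = (1, 5/3)
2. Y lies on line FP with FY:YP = 5:1 ⇒ Y = (5/2, 10/3)
3. C is the intersection of line YM and line FD ⇒ C = (4, 20/3)
C = Y + t·(M−Y) with t = -1, so YC:CM = t:(1−t) = -1:2

YC:CM = -1/2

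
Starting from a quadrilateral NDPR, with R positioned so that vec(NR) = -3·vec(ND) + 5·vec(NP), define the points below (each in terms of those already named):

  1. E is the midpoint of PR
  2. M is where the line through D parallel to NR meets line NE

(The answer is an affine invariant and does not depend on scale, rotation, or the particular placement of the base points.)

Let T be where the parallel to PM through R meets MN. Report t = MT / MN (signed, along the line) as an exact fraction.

Choose coordinates N = (0, 0), D = (1, 0), P = (0, 1), R = (-3, 5).
1. E is the midpoint of PR ⇒ E = (-3/2, 3)
2. M is where the line through D parallel to NR meets line NE ⇒ M = (-5, 10)
through R parallel to PM: direction (-5, 9); meets MN at T = (2, -4)
T = M + t·(N−M) with t = 7/5

t = 7/5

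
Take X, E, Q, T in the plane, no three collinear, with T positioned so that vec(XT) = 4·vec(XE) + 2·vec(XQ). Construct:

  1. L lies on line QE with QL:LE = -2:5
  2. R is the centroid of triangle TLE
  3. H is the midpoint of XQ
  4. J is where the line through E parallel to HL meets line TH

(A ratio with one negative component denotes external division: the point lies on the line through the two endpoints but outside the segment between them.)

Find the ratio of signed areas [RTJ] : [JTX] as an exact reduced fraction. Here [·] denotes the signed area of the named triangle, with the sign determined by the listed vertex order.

[RTJ]:[JTX] = 13/36

Work in coordinates with X = (0, 0), E = (1, 0), Q = (0, 1), T = (4, 2).
1. L lies on line QE with QL:LE = -2:5 ⇒ L = (-2/3, 5/3)
2. R is the centroid of triangle TLE ⇒ R = (13/9, 11/9)
3. H is the midpoint of XQ ⇒ H = (0, 1/2)
4. J is where the line through E parallel to HL meets line TH ⇒ J = (10/17, 49/68)
2·[RTJ] = -377/612, 2·[JTX] = -29/17
[RTJ]:[JTX] = -377/612:-29/17 = 13/36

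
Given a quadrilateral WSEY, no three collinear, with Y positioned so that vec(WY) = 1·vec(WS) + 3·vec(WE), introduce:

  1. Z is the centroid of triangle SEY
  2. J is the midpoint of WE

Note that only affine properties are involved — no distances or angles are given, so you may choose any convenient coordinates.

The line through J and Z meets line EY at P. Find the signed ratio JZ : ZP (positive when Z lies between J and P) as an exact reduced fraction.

Set W = (0, 0), S = (1, 0), E = (0, 1), Y = (1, 3); any affine frame gives the same invariant.
1. Z is the centroid of triangle SEY ⇒ Z = (2/3, 4/3)
2. J is the midpoint of WE ⇒ J = (0, 1/2)
line JZ meets EY at P = (-2/3, -1/3)
Z = J + t·(P−J) with t = -1, so JZ:ZP = -1:2

JZ:ZP = -1/2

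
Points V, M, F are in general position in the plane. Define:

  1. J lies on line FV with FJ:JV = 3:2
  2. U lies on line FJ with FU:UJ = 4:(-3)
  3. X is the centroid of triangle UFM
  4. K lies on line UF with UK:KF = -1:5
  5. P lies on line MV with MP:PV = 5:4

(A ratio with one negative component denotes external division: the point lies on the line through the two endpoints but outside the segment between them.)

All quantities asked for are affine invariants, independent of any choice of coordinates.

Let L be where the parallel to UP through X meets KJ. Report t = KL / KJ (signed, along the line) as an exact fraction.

t = 49/144

Set V = (0, 0), M = (1, 0), F = (0, 1); any affine frame gives the same invariant.
1. J lies on line FV with FJ:JV = 3:2 ⇒ J = (0, 2/5)
2. U lies on line FJ with FU:UJ = 4:(-3) ⇒ U = (0, -7/5)
3. X is the centroid of triangle UFM ⇒ X = (1/3, -2/15)
4. K lies on line UF with UK:KF = -1:5 ⇒ K = (0, -2)
5. P lies on line MV with MP:PV = 5:4 ⇒ P = (4/9, 0)
through X parallel to UP: direction (4/9, 7/5); meets KJ at L = (0, -71/60)
L = K + t·(J−K) with t = 49/144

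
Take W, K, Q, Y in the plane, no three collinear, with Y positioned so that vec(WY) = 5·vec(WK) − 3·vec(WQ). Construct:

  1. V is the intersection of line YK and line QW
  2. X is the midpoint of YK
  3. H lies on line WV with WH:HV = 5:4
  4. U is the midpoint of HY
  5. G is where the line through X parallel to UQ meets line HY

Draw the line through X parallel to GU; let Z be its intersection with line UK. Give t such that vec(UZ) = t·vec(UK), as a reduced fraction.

Set W = (0, 0), K = (1, 0), Q = (0, 1), Y = (5, -3); any affine frame gives the same invariant.
1. V is the intersection of line YK and line QW ⇒ V = (0, 3/4)
2. X is the midpoint of YK ⇒ X = (3, -3/2)
3. H lies on line WV with WH:HV = 5:4 ⇒ H = (0, 5/12)
4. U is the midpoint of HY ⇒ U = (5/2, -31/24)
5. G is where the line through X parallel to UQ meets line HY ⇒ G = (25/7, -85/42)
through X parallel to GU: direction (-15/14, 41/56); meets UK at Z = (7/4, -31/48)
Z = U + t·(K−U) with t = 1/2

t = 1/2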